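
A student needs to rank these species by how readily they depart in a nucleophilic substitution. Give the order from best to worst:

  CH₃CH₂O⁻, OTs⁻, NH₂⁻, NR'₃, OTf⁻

OTf⁻ > OTs⁻ > NR'₃ > CH₃CH₂O⁻ > NH₂⁻

OTf⁻: pKₐ(CF₃SO₃H (triflic acid)) ≈ -14
OTs⁻: pKₐ(p-CH₃C₆H₄SO₃H (TsOH)) ≈ -2.8
NR'₃: pKₐ(R'₃NH⁺) ≈ 10.7
CH₃CH₂O⁻: pKₐ(CH₃CH₂OH) ≈ 16
NH₂⁻: pKₐ(NH₃) ≈ 38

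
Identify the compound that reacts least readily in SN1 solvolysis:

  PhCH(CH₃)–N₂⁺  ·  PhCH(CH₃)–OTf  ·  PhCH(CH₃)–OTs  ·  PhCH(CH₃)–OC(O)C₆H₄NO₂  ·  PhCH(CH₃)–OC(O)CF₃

PhCH(CH₃)–OC(O)C₆H₄NO₂

Identical carbon frameworks mean the comparison reduces to leaving-group quality.
A good leaving group is a weak base: the lower the pKₐ of its conjugate acid, the more readily it departs.
PhCH(CH₃)–N₂⁺ loses N₂: no meaningful conjugate acid; N₂ departs as an exceptionally stable neutral molecule
PhCH(CH₃)–OTf loses OTf⁻: pKₐ(CF₃SO₃H (triflic acid)) ≈ -14
PhCH(CH₃)–OTs loses OTs⁻: pKₐ(p-CH₃C₆H₄SO₃H (TsOH)) ≈ -2.8
PhCH(CH₃)–OC(O)CF₃ loses CF₃COO⁻: pKₐ(CF₃COOH) ≈ 0.2
PhCH(CH₃)–OC(O)C₆H₄NO₂ loses p-O₂N–C₆H₄–COO⁻: pKₐ(p-nitrobenzoic acid) ≈ 3.4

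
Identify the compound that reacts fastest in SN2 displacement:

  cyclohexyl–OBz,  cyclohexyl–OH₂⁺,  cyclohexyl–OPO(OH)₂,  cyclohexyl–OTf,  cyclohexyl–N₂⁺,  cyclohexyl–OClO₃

cyclohexyl–N₂⁺

With the same alkyl group throughout, only the leaving group differentiates the rates.
Rank by basicity of the departing species: weakest base leaves most easily.
cyclohexyl–N₂⁺ loses N₂: no meaningful conjugate acid; N₂ departs as an exceptionally stable neutral molecule
cyclohexyl–OTf loses OTf⁻: pKₐ(CF₃SO₃H (triflic acid)) ≈ -14
cyclohexyl–OClO₃ loses ClO₄⁻: pKₐ(HClO₄) ≈ -10
cyclohexyl–OH₂⁺ loses H₂O: pKₐ(H₃O⁺) ≈ -1.7
cyclohexyl–OPO(OH)₂ loses H₂PO₄⁻: pKₐ(H₃PO₄) ≈ 2.1
cyclohexyl–OBz loses PhCOO⁻: pKₐ(C₆H₅COOH) ≈ 4.2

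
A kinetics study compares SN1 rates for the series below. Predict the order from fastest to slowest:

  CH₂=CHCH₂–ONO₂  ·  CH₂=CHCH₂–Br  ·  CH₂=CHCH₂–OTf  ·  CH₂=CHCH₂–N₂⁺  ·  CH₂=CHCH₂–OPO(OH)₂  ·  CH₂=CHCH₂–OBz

CH₂=CHCH₂–N₂⁺ > CH₂=CHCH₂–OTf > CH₂=CHCH₂–Br > CH₂=CHCH₂–ONO₂ > CH₂=CHCH₂–OPO(OH)₂ > CH₂=CHCH₂–OBz

Same R in every case — rank the leaving groups.
Leaving-group ability tracks the stability of the departed species; conjugate-acid pKₐ is the usual yardstick (lower pKₐ → better LG).
CH₂=CHCH₂–N₂⁺ loses N₂: no meaningful conjugate acid; N₂ departs as an exceptionally stable neutral molecule
CH₂=CHCH₂–OTf loses OTf⁻: pKₐ(CF₃SO₃H (triflic acid)) ≈ -14
CH₂=CHCH₂–Br loses Br⁻: pKₐ(HBr) ≈ -9
CH₂=CHCH₂–ONO₂ loses NO₃⁻: pKₐ(HNO₃) ≈ -1.3
CH₂=CHCH₂–OPO(OH)₂ loses H₂PO₄⁻: pKₐ(H₃PO₄) ≈ 2.1
CH₂=CHCH₂–OBz loses PhCOO⁻: pKₐ(C₆H₅COOH) ≈ 4.2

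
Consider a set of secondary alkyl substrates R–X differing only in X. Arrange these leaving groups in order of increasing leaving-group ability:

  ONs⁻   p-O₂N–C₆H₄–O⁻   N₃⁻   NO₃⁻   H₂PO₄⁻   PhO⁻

PhO⁻ < p-O₂N–C₆H₄–O⁻ < N₃⁻ < H₂PO₄⁻ < NO₃⁻ < ONs⁻

Leaving-group ability tracks the stability of the departed species; conjugate-acid pKₐ is the usual yardstick (lower pKₐ → better LG).
ONs⁻: pKₐ(p-O₂NC₆H₄SO₃H) ≈ -3.5
NO₃⁻: pKₐ(HNO₃) ≈ -1.3 — resonance-delocalised over three oxygens
H₂PO₄⁻: pKₐ(H₃PO₄) ≈ 2.1 — moderate base; biological leaving group after further activation
N₃⁻: pKₐ(HN₃) ≈ 4.7 — linear, resonance-stabilised
p-O₂N–C₆H₄–O⁻: pKₐ(p-nitrophenol) ≈ 7.2
PhO⁻: pKₐ(C₆H₅OH (phenol)) ≈ 10 — resonance into the ring helps, but still a poor LG
The question asks for worst first, so the sequence is read in increasing leaving-group ability.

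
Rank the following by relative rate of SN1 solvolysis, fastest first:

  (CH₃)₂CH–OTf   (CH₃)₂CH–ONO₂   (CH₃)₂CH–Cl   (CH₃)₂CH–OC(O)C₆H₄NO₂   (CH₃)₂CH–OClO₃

Identical carbon frameworks mean the comparison reduces to leaving-group quality.
Leaving-group ability tracks the stability of the departed species; conjugate-acid pKₐ is the usual yardstick (lower pKₐ → better LG).
(CH₃)₂CH–OTf loses OTf⁻: pKₐ(CF₃SO₃H (triflic acid)) ≈ -14
(CH₃)₂CH–OClO₃ loses ClO₄⁻: pKₐ(HClO₄) ≈ -10
(CH₃)₂CH–Cl loses Cl⁻: pKₐ(HCl) ≈ -7
(CH₃)₂CH–ONO₂ loses NO₃⁻: pKₐ(HNO₃) ≈ -1.3
(CH₃)₂CH–OC(O)C₆H₄NO₂ loses p-O₂N–C₆H₄–COO⁻: pKₐ(p-nitrobenzoic acid) ≈ 3.4

(CH₃)₂CH–OTf > (CH₃)₂CH–OClO₃ > (CH₃)₂CH–Cl > (CH₃)₂CH–ONO₂ > (CH₃)₂CH–OC(O)C₆H₄NO₂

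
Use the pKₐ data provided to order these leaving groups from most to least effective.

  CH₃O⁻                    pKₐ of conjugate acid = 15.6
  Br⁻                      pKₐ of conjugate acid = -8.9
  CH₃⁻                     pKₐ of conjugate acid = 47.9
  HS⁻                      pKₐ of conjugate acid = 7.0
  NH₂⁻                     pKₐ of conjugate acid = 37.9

Br⁻ > HS⁻ > CH₃O⁻ > NH₂⁻ > CH₃⁻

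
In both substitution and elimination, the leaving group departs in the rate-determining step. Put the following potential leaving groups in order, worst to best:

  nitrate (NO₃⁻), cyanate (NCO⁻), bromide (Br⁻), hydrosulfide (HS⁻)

Leaving-group ability tracks the stability of the departed species; conjugate-acid pKₐ is the usual yardstick (lower pKₐ → better LG).
bromide (Br⁻): pKₐ(HBr) ≈ -9
nitrate (NO₃⁻): pKₐ(HNO₃) ≈ -1.3
cyanate (NCO⁻): pKₐ(HOCN) ≈ 3.5
hydrosulfide (HS⁻): pKₐ(H₂S) ≈ 7
Reversing gives the worst-to-best order requested.

hydrosulfide (HS⁻) < cyanate (NCO⁻) < nitrate (NO₃⁻) < bromide (Br⁻)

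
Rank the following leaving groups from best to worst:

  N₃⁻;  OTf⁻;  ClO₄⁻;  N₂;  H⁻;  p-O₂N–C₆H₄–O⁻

N₂ > OTf⁻ > ClO₄⁻ > N₃⁻ > p-O₂N–C₆H₄–O⁻ > H⁻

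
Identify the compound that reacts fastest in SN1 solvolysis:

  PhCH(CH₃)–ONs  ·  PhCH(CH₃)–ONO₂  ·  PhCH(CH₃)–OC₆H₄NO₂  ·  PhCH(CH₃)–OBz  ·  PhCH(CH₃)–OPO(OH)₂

PhCH(CH₃)–ONs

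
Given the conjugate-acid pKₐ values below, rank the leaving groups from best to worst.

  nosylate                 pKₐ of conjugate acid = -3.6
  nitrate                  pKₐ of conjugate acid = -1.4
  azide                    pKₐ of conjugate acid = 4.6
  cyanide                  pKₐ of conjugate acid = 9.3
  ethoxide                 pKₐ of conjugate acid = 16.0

Lower conjugate-acid pKₐ ⇒ weaker base ⇒ better leaving group.
Sorting by the given values: nosylate (-3.6), nitrate (-1.4), azide (4.6), cyanide (9.3), ethoxide (16.0).

nosylate > nitrate > azide > cyanide > ethoxide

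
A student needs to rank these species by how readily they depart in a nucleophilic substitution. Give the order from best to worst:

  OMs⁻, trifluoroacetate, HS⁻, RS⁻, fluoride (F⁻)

OMs⁻: pKₐ(CH₃SO₃H (MsOH)) ≈ -1.9
trifluoroacetate: pKₐ(CF₃COOH) ≈ 0.2 — strongly electron-withdrawing CF₃ stabilises the carboxylate
fluoride (F⁻): pKₐ(HF) ≈ 3.2
HS⁻: pKₐ(H₂S) ≈ 7
RS⁻: pKₐ(RSH (a thiol)) ≈ 10.5

OMs⁻ > trifluoroacetate > fluoride (F⁻) > HS⁻ > RS⁻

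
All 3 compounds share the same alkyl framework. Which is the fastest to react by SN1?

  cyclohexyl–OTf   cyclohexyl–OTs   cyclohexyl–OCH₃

Identical carbon frameworks mean the comparison reduces to leaving-group quality.
Leaving-group ability tracks the stability of the departed species; conjugate-acid pKₐ is the usual yardstick (lower pKₐ → better LG).
cyclohexyl–OTf loses OTf⁻: pKₐ(CF₃SO₃H (triflic acid)) ≈ -14
cyclohexyl–OTs loses OTs⁻: pKₐ(p-CH₃C₆H₄SO₃H (TsOH)) ≈ -2.8
cyclohexyl–OCH₃ loses CH₃O⁻: pKₐ(CH₃OH) ≈ 15.5

cyclohexyl–OTf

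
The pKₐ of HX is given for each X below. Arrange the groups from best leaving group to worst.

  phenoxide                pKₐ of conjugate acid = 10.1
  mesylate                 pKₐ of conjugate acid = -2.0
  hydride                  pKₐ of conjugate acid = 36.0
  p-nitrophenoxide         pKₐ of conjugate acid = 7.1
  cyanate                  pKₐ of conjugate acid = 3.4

Lower conjugate-acid pKₐ ⇒ weaker base ⇒ better leaving group.
Sorting by the given values: mesylate (-2.0), cyanate (3.4), p-nitrophenoxide (7.1), phenoxide (10.1), hydride (36.0).

mesylate > cyanate > p-nitrophenoxide > phenoxide > hydride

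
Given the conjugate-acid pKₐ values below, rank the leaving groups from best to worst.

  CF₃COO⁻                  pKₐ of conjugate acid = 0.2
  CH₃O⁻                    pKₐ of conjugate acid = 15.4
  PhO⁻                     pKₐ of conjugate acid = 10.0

Lower conjugate-acid pKₐ ⇒ weaker base ⇒ better leaving group.
Sorting by the given values: CF₃COO⁻ (0.2), PhO⁻ (10.0), CH₃O⁻ (15.4).

CF₃COO⁻ > PhO⁻ > CH₃O⁻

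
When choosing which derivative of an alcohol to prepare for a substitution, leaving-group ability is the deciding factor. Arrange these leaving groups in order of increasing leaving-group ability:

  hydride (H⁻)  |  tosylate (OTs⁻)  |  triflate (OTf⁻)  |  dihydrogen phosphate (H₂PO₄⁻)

hydride (H⁻) < dihydrogen phosphate (H₂PO₄⁻) < tosylate (OTs⁻) < triflate (OTf⁻)

Rank by basicity of the departing species: weakest base leaves most easily.
triflate (OTf⁻): pKₐ(CF₃SO₃H (triflic acid)) ≈ -14
tosylate (OTs⁻): pKₐ(p-CH₃C₆H₄SO₃H (TsOH)) ≈ -2.8
dihydrogen phosphate (H₂PO₄⁻): pKₐ(H₃PO₄) ≈ 2.1
hydride (H⁻): pKₐ(H₂) ≈ 36
Reversing gives the worst-to-best order requested.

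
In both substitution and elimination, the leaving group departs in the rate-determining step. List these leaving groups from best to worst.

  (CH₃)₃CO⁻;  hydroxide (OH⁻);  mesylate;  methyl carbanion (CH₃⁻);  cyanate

mesylate > cyanate > hydroxide (OH⁻) > (CH₃)₃CO⁻ > methyl carbanion (CH₃⁻)

mesylate: pKₐ(CH₃SO₃H (MsOH)) ≈ -1.9
cyanate: pKₐ(HOCN) ≈ 3.5
hydroxide (OH⁻): pKₐ(H₂O) ≈ 15.7
(CH₃)₃CO⁻: pKₐ(t-BuOH) ≈ 18
methyl carbanion (CH₃⁻): pKₐ(CH₄) ≈ 48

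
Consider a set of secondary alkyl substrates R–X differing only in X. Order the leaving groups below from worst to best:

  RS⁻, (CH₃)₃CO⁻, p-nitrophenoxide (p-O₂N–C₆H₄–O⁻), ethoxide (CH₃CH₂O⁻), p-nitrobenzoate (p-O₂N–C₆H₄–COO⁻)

(CH₃)₃CO⁻ < ethoxide (CH₃CH₂O⁻) < RS⁻ < p-nitrophenoxide (p-O₂N–C₆H₄–O⁻) < p-nitrobenzoate (p-O₂N–C₆H₄–COO⁻)

p-nitrobenzoate (p-O₂N–C₆H₄–COO⁻): pKₐ(p-nitrobenzoic acid) ≈ 3.4 — electron-withdrawing nitro group stabilises the carboxylate
p-nitrophenoxide (p-O₂N–C₆H₄–O⁻): pKₐ(p-nitrophenol) ≈ 7.2
RS⁻: pKₐ(RSH (a thiol)) ≈ 10.5
ethoxide (CH₃CH₂O⁻): pKₐ(CH₃CH₂OH) ≈ 16
(CH₃)₃CO⁻: pKₐ(t-BuOH) ≈ 18 — bulky, strongly basic alkoxide
Reversing gives the worst-to-best order requested.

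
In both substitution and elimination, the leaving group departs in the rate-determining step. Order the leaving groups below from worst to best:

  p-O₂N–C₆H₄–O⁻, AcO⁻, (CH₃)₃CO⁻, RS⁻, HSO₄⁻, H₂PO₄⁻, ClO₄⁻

(CH₃)₃CO⁻ < RS⁻ < p-O₂N–C₆H₄–O⁻ < AcO⁻ < H₂PO₄⁻ < HSO₄⁻ < ClO₄⁻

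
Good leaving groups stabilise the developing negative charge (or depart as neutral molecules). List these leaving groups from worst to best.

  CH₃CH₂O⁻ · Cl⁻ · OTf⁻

Rank by basicity of the departing species: weakest base leaves most easily.
OTf⁻: pKₐ(CF₃SO₃H (triflic acid)) ≈ -14
Cl⁻: pKₐ(HCl) ≈ -7
CH₃CH₂O⁻: pKₐ(CH₃CH₂OH) ≈ 16
Reversing gives the worst-to-best order requested.

CH₃CH₂O⁻ < Cl⁻ < OTf⁻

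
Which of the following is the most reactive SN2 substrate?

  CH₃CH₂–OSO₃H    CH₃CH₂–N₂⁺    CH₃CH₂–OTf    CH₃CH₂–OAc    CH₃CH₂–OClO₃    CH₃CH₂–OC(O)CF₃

CH₃CH₂–N₂⁺

Same R in every case — rank the leaving groups.
The more stable X⁻ (or X) is on its own — i.e. the weaker a base it is — the better a leaving group it makes.
CH₃CH₂–N₂⁺ loses N₂: no meaningful conjugate acid; N₂ departs as an exceptionally stable neutral molecule
CH₃CH₂–OTf loses OTf⁻: pKₐ(CF₃SO₃H (triflic acid)) ≈ -14
CH₃CH₂–OClO₃ loses ClO₄⁻: pKₐ(HClO₄) ≈ -10
CH₃CH₂–OSO₃H loses HSO₄⁻: pKₐ(H₂SO₄) ≈ -3
CH₃CH₂–OC(O)CF₃ loses CF₃COO⁻: pKₐ(CF₃COOH) ≈ 0.2
CH₃CH₂–OAc loses AcO⁻: pKₐ(CH₃COOH) ≈ 4.8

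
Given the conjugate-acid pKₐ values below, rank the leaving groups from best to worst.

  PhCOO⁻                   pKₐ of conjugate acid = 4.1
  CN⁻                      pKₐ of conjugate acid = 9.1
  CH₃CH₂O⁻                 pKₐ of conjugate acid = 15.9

Lower conjugate-acid pKₐ ⇒ weaker base ⇒ better leaving group.
Sorting by the given values: PhCOO⁻ (4.1), CN⁻ (9.1), CH₃CH₂O⁻ (15.9).

PhCOO⁻ > CN⁻ > CH₃CH₂O⁻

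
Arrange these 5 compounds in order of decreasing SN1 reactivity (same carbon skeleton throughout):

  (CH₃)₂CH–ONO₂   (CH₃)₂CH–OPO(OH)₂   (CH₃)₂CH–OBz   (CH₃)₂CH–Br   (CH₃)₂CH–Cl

With the same alkyl group throughout, only the leaving group differentiates the rates.
The more stable X⁻ (or X) is on its own — i.e. the weaker a base it is — the better a leaving group it makes.
(CH₃)₂CH–Br loses Br⁻: pKₐ(HBr) ≈ -9
(CH₃)₂CH–Cl loses Cl⁻: pKₐ(HCl) ≈ -7
(CH₃)₂CH–ONO₂ loses NO₃⁻: pKₐ(HNO₃) ≈ -1.3
(CH₃)₂CH–OPO(OH)₂ loses H₂PO₄⁻: pKₐ(H₃PO₄) ≈ 2.1
(CH₃)₂CH–OBz loses PhCOO⁻: pKₐ(C₆H₅COOH) ≈ 4.2

(CH₃)₂CH–Br > (CH₃)₂CH–Cl > (CH₃)₂CH–ONO₂ > (CH₃)₂CH–OPO(OH)₂ > (CH₃)₂CH–OBz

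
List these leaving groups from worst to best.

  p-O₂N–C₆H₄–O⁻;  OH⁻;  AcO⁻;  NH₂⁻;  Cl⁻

NH₂⁻ < OH⁻ < p-O₂N–C₆H₄–O⁻ < AcO⁻ < Cl⁻

A good leaving group is a weak base: the lower the pKₐ of its conjugate acid, the more readily it departs.
Cl⁻: pKₐ(HCl) ≈ -7
AcO⁻: pKₐ(CH₃COOH) ≈ 4.8 — resonance-stabilised but still a weak base
p-O₂N–C₆H₄–O⁻: pKₐ(p-nitrophenol) ≈ 7.2 — nitro group delocalises the charge; the classic chromogenic LG
OH⁻: pKₐ(H₂O) ≈ 15.7 — strong base; essentially never leaves without prior activation
NH₂⁻: pKₐ(NH₃) ≈ 38 — extremely strong base; never a leaving group
Listed from poorest to best leaving group as asked.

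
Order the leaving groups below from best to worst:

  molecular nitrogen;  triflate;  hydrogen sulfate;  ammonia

molecular nitrogen > triflate > hydrogen sulfate > ammonia

Leaving-group ability tracks the stability of the departed species; conjugate-acid pKₐ is the usual yardstick (lower pKₐ → better LG).
molecular nitrogen: no meaningful conjugate acid; N₂ departs as an exceptionally stable neutral molecule
triflate: pKₐ(CF₃SO₃H (triflic acid)) ≈ -14 — charge spread over three oxygens and a CF₃ group; the premier leaving group in synthesis
hydrogen sulfate: pKₐ(H₂SO₄) ≈ -3 — conjugate base of a strong mineral acid
ammonia: pKₐ(NH₄⁺) ≈ 9.2 — neutral but moderately basic; leaves from R–NH₃⁺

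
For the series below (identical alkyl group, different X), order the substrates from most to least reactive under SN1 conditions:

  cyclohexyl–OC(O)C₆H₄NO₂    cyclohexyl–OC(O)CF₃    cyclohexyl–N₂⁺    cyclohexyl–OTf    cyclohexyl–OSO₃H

cyclohexyl–N₂⁺ > cyclohexyl–OTf > cyclohexyl–OSO₃H > cyclohexyl–OC(O)CF₃ > cyclohexyl–OC(O)C₆H₄NO₂

Identical carbon frameworks mean the comparison reduces to leaving-group quality.
A good leaving group is a weak base: the lower the pKₐ of its conjugate acid, the more readily it departs.
cyclohexyl–N₂⁺ loses N₂: no meaningful conjugate acid; N₂ departs as an exceptionally stable neutral molecule
cyclohexyl–OTf loses OTf⁻: pKₐ(CF₃SO₃H (triflic acid)) ≈ -14
cyclohexyl–OSO₃H loses HSO₄⁻: pKₐ(H₂SO₄) ≈ -3
cyclohexyl–OC(O)CF₃ loses CF₃COO⁻: pKₐ(CF₃COOH) ≈ 0.2
cyclohexyl–OC(O)C₆H₄NO₂ loses p-O₂N–C₆H₄–COO⁻: pKₐ(p-nitrobenzoic acid) ≈ 3.4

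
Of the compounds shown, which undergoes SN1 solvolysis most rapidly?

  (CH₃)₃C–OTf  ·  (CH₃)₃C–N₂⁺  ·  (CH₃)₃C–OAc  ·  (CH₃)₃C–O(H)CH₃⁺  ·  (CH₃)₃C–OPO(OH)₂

The skeletons are identical, so relative rate is governed entirely by leaving-group ability.
A good leaving group is a weak base: the lower the pKₐ of its conjugate acid, the more readily it departs.
(CH₃)₃C–N₂⁺ loses N₂: no meaningful conjugate acid; N₂ departs as an exceptionally stable neutral molecule
(CH₃)₃C–OTf loses OTf⁻: pKₐ(CF₃SO₃H (triflic acid)) ≈ -14
(CH₃)₃C–O(H)CH₃⁺ loses R'OH: pKₐ(R'OH₂⁺) ≈ -2.4
(CH₃)₃C–OPO(OH)₂ loses H₂PO₄⁻: pKₐ(H₃PO₄) ≈ 2.1
(CH₃)₃C–OAc loses AcO⁻: pKₐ(CH₃COOH) ≈ 4.8

(CH₃)₃C–N₂⁺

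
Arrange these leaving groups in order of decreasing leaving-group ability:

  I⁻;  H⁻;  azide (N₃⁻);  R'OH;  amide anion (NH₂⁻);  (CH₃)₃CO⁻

Rank by basicity of the departing species: weakest base leaves most easily.
I⁻: pKₐ(HI) ≈ -10 — large, highly polarisable; very weak base
R'OH: pKₐ(R'OH₂⁺) ≈ -2.4
azide (N₃⁻): pKₐ(HN₃) ≈ 4.7 — linear, resonance-stabilised
(CH₃)₃CO⁻: pKₐ(t-BuOH) ≈ 18 — bulky, strongly basic alkoxide
H⁻: pKₐ(H₂) ≈ 36 — extremely strong base; leaves only in special hydride-transfer contexts
amide anion (NH₂⁻): pKₐ(NH₃) ≈ 38

I⁻ > R'OH > azide (N₃⁻) > (CH₃)₃CO⁻ > H⁻ > amide anion (NH₂⁻)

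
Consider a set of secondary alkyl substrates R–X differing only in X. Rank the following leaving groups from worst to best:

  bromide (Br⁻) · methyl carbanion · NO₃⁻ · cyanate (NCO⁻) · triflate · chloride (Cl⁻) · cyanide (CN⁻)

methyl carbanion < cyanide (CN⁻) < cyanate (NCO⁻) < NO₃⁻ < chloride (Cl⁻) < bromide (Br⁻) < triflate

triflate: pKₐ(CF₃SO₃H (triflic acid)) ≈ -14 — charge spread over three oxygens and a CF₃ group; the premier leaving group in synthesis
bromide (Br⁻): pKₐ(HBr) ≈ -9
chloride (Cl⁻): pKₐ(HCl) ≈ -7
NO₃⁻: pKₐ(HNO₃) ≈ -1.3
cyanate (NCO⁻): pKₐ(HOCN) ≈ 3.5 — resonance between N and O
cyanide (CN⁻): pKₐ(HCN) ≈ 9.2 — sp carbon stabilises the charge somewhat, but still a poor LG
methyl carbanion: pKₐ(CH₄) ≈ 48 — unstabilised carbanion; the worst conceivable leaving group
The question asks for worst first, so the sequence is read in increasing leaving-group ability.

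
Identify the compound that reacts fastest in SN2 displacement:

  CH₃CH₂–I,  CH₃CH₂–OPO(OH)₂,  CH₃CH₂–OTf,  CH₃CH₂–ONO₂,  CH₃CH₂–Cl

Identical carbon frameworks mean the comparison reduces to leaving-group quality.
A good leaving group is a weak base: the lower the pKₐ of its conjugate acid, the more readily it departs.
CH₃CH₂–OTf loses OTf⁻: pKₐ(CF₃SO₃H (triflic acid)) ≈ -14
CH₃CH₂–I loses I⁻: pKₐ(HI) ≈ -10
CH₃CH₂–Cl loses Cl⁻: pKₐ(HCl) ≈ -7
CH₃CH₂–ONO₂ loses NO₃⁻: pKₐ(HNO₃) ≈ -1.3
CH₃CH₂–OPO(OH)₂ loses H₂PO₄⁻: pKₐ(H₃PO₄) ≈ 2.1

CH₃CH₂–OTf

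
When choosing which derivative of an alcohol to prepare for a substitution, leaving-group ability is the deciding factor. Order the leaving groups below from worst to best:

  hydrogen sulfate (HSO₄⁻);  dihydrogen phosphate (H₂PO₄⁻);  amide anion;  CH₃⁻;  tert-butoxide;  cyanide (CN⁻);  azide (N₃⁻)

CH₃⁻ < amide anion < tert-butoxide < cyanide (CN⁻) < azide (N₃⁻) < dihydrogen phosphate (H₂PO₄⁻) < hydrogen sulfate (HSO₄⁻)

A good leaving group is a weak base: the lower the pKₐ of its conjugate acid, the more readily it departs.
hydrogen sulfate (HSO₄⁻): pKₐ(H₂SO₄) ≈ -3
dihydrogen phosphate (H₂PO₄⁻): pKₐ(H₃PO₄) ≈ 2.1
azide (N₃⁻): pKₐ(HN₃) ≈ 4.7 — linear, resonance-stabilised
cyanide (CN⁻): pKₐ(HCN) ≈ 9.2 — sp carbon stabilises the charge somewhat, but still a poor LG
tert-butoxide: pKₐ(t-BuOH) ≈ 18 — bulky, strongly basic alkoxide
amide anion: pKₐ(NH₃) ≈ 38 — extremely strong base; never a leaving group
CH₃⁻: pKₐ(CH₄) ≈ 48
Listed from poorest to best leaving group as asked.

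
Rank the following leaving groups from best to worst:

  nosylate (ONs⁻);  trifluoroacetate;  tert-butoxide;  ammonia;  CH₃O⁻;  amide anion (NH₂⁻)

nosylate (ONs⁻) > trifluoroacetate > ammonia > CH₃O⁻ > tert-butoxide > amide anion (NH₂⁻)

The more stable X⁻ (or X) is on its own — i.e. the weaker a base it is — the better a leaving group it makes.
nosylate (ONs⁻): pKₐ(p-O₂NC₆H₄SO₃H) ≈ -3.5
trifluoroacetate: pKₐ(CF₃COOH) ≈ 0.2
ammonia: pKₐ(NH₄⁺) ≈ 9.2
CH₃O⁻: pKₐ(CH₃OH) ≈ 15.5
tert-butoxide: pKₐ(t-BuOH) ≈ 18
amide anion (NH₂⁻): pKₐ(NH₃) ≈ 38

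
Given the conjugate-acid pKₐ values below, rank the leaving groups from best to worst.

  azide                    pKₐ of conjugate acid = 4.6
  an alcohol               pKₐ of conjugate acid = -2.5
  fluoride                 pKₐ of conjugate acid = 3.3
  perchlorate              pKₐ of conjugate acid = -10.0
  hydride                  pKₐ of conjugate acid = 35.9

perchlorate > an alcohol > fluoride > azide > hydride

Lower conjugate-acid pKₐ ⇒ weaker base ⇒ better leaving group.
Sorting by the given values: perchlorate (-10.0), an alcohol (-2.5), fluoride (3.3), azide (4.6), hydride (35.9).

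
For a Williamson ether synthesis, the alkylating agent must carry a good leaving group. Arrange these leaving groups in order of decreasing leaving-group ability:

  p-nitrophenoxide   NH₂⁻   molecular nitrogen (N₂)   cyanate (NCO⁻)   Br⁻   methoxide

molecular nitrogen (N₂) > Br⁻ > cyanate (NCO⁻) > p-nitrophenoxide > methoxide > NH₂⁻

Leaving-group ability tracks the stability of the departed species; conjugate-acid pKₐ is the usual yardstick (lower pKₐ → better LG).
molecular nitrogen (N₂): no meaningful conjugate acid; N₂ departs as an exceptionally stable neutral molecule
Br⁻: pKₐ(HBr) ≈ -9
cyanate (NCO⁻): pKₐ(HOCN) ≈ 3.5
p-nitrophenoxide: pKₐ(p-nitrophenol) ≈ 7.2
methoxide: pKₐ(CH₃OH) ≈ 15.5
NH₂⁻: pKₐ(NH₃) ≈ 38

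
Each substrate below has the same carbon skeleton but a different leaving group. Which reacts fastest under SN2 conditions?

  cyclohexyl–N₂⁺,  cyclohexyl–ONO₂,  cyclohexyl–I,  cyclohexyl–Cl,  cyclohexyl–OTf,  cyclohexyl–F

cyclohexyl–N₂⁺

The skeletons are identical, so relative rate is governed entirely by leaving-group ability.
A good leaving group is a weak base: the lower the pKₐ of its conjugate acid, the more readily it departs.
cyclohexyl–N₂⁺ loses N₂: no meaningful conjugate acid; N₂ departs as an exceptionally stable neutral molecule
cyclohexyl–OTf loses OTf⁻: pKₐ(CF₃SO₃H (triflic acid)) ≈ -14
cyclohexyl–I loses I⁻: pKₐ(HI) ≈ -10
cyclohexyl–Cl loses Cl⁻: pKₐ(HCl) ≈ -7
cyclohexyl–ONO₂ loses NO₃⁻: pKₐ(HNO₃) ≈ -1.3
cyclohexyl–F loses F⁻: pKₐ(HF) ≈ 3.2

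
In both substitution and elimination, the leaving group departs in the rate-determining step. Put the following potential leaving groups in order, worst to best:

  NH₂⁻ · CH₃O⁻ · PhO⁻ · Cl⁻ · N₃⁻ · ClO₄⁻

NH₂⁻ < CH₃O⁻ < PhO⁻ < N₃⁻ < Cl⁻ < ClO₄⁻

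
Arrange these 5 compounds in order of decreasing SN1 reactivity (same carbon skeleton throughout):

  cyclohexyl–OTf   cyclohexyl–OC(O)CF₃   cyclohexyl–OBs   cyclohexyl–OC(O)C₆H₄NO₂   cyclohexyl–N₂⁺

cyclohexyl–N₂⁺ > cyclohexyl–OTf > cyclohexyl–OBs > cyclohexyl–OC(O)CF₃ > cyclohexyl–OC(O)C₆H₄NO₂

Identical carbon frameworks mean the comparison reduces to leaving-group quality.
The more stable X⁻ (or X) is on its own — i.e. the weaker a base it is — the better a leaving group it makes.
cyclohexyl–N₂⁺ loses N₂: no meaningful conjugate acid; N₂ departs as an exceptionally stable neutral molecule
cyclohexyl–OTf loses OTf⁻: pKₐ(CF₃SO₃H (triflic acid)) ≈ -14
cyclohexyl–OBs loses OBs⁻: pKₐ(p-BrC₆H₄SO₃H) ≈ -2.8
cyclohexyl–OC(O)CF₃ loses CF₃COO⁻: pKₐ(CF₃COOH) ≈ 0.2
cyclohexyl–OC(O)C₆H₄NO₂ loses p-O₂N–C₆H₄–COO⁻: pKₐ(p-nitrobenzoic acid) ≈ 3.4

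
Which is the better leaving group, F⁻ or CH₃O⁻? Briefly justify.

F⁻ is the better leaving group.
pKₐ(HF) ≈ 3.2 versus pKₐ(CH₃OH) ≈ 15.5: F⁻ is the much weaker base.
Small and strongly basic; the poor halide leaving group.

F⁻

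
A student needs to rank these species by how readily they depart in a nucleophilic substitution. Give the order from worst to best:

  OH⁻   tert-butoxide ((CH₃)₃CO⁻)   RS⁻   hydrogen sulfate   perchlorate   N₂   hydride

hydride < tert-butoxide ((CH₃)₃CO⁻) < OH⁻ < RS⁻ < hydrogen sulfate < perchlorate < N₂

A good leaving group is a weak base: the lower the pKₐ of its conjugate acid, the more readily it departs.
N₂: no meaningful conjugate acid; N₂ departs as an exceptionally stable neutral molecule
perchlorate: pKₐ(HClO₄) ≈ -10 — extremely weak base; rarely used for safety reasons
hydrogen sulfate: pKₐ(H₂SO₄) ≈ -3
RS⁻: pKₐ(RSH (a thiol)) ≈ 10.5 — moderately basic; rarely leaves without activation
OH⁻: pKₐ(H₂O) ≈ 15.7 — strong base; essentially never leaves without prior activation
tert-butoxide ((CH₃)₃CO⁻): pKₐ(t-BuOH) ≈ 18 — bulky, strongly basic alkoxide
hydride: pKₐ(H₂) ≈ 36 — extremely strong base; leaves only in special hydride-transfer contexts
Listed from poorest to best leaving group as asked.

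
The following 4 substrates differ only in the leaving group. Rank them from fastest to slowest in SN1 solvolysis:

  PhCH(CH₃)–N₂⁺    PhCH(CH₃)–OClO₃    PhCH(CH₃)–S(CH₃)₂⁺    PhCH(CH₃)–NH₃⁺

PhCH(CH₃)–N₂⁺ > PhCH(CH₃)–OClO₃ > PhCH(CH₃)–S(CH₃)₂⁺ > PhCH(CH₃)–NH₃⁺

Same R in every case — rank the leaving groups.
Rank by basicity of the departing species: weakest base leaves most easily.
PhCH(CH₃)–N₂⁺ loses N₂: no meaningful conjugate acid; N₂ departs as an exceptionally stable neutral molecule
PhCH(CH₃)–OClO₃ loses ClO₄⁻: pKₐ(HClO₄) ≈ -10
PhCH(CH₃)–S(CH₃)₂⁺ loses SR'₂: pKₐ(R'₂SH⁺) ≈ -7
PhCH(CH₃)–NH₃⁺ loses NH₃: pKₐ(NH₄⁺) ≈ 9.2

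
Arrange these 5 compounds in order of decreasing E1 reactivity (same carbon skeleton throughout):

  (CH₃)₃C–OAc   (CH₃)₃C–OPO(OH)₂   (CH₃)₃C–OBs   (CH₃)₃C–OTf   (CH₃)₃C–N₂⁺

Same R in every case — rank the leaving groups.
Leaving-group ability tracks the stability of the departed species; conjugate-acid pKₐ is the usual yardstick (lower pKₐ → better LG).
(CH₃)₃C–N₂⁺ loses N₂: no meaningful conjugate acid; N₂ departs as an exceptionally stable neutral molecule
(CH₃)₃C–OTf loses OTf⁻: pKₐ(CF₃SO₃H (triflic acid)) ≈ -14
(CH₃)₃C–OBs loses OBs⁻: pKₐ(p-BrC₆H₄SO₃H) ≈ -2.8
(CH₃)₃C–OPO(OH)₂ loses H₂PO₄⁻: pKₐ(H₃PO₄) ≈ 2.1
(CH₃)₃C–OAc loses AcO⁻: pKₐ(CH₃COOH) ≈ 4.8

(CH₃)₃C–N₂⁺ > (CH₃)₃C–OTf > (CH₃)₃C–OBs > (CH₃)₃C–OPO(OH)₂ > (CH₃)₃C–OAc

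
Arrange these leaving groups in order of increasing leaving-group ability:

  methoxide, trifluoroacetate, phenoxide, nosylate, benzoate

The more stable X⁻ (or X) is on its own — i.e. the weaker a base it is — the better a leaving group it makes.
nosylate: pKₐ(p-O₂NC₆H₄SO₃H) ≈ -3.5
trifluoroacetate: pKₐ(CF₃COOH) ≈ 0.2
benzoate: pKₐ(C₆H₅COOH) ≈ 4.2 — aryl carboxylate
phenoxide: pKₐ(C₆H₅OH (phenol)) ≈ 10 — resonance into the ring helps, but still a poor LG
methoxide: pKₐ(CH₃OH) ≈ 15.5 — strong base; alkoxides do not leave unassisted
The question asks for worst first, so the sequence is read in increasing leaving-group ability.

methoxide < phenoxide < benzoate < trifluoroacetate < nosylate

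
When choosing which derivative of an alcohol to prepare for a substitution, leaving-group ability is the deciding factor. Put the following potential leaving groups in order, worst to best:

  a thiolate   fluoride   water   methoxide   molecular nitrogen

methoxide < a thiolate < fluoride < water < molecular nitrogen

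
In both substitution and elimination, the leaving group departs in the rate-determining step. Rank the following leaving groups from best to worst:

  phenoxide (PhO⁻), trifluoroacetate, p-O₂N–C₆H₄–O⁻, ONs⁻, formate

ONs⁻ > trifluoroacetate > formate > p-O₂N–C₆H₄–O⁻ > phenoxide (PhO⁻)

Rank by basicity of the departing species: weakest base leaves most easily.
ONs⁻: pKₐ(p-O₂NC₆H₄SO₃H) ≈ -3.5
trifluoroacetate: pKₐ(CF₃COOH) ≈ 0.2
formate: pKₐ(HCOOH) ≈ 3.8 — resonance-stabilised carboxylate
p-O₂N–C₆H₄–O⁻: pKₐ(p-nitrophenol) ≈ 7.2 — nitro group delocalises the charge; the classic chromogenic LG
phenoxide (PhO⁻): pKₐ(C₆H₅OH (phenol)) ≈ 10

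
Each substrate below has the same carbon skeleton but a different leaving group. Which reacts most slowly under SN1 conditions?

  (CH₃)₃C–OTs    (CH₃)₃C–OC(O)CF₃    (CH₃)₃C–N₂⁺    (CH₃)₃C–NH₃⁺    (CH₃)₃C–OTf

(CH₃)₃C–NH₃⁺

Same R in every case — rank the leaving groups.
Rank by basicity of the departing species: weakest base leaves most easily.
(CH₃)₃C–N₂⁺ loses N₂: no meaningful conjugate acid; N₂ departs as an exceptionally stable neutral molecule
(CH₃)₃C–OTf loses OTf⁻: pKₐ(CF₃SO₃H (triflic acid)) ≈ -14
(CH₃)₃C–OTs loses OTs⁻: pKₐ(p-CH₃C₆H₄SO₃H (TsOH)) ≈ -2.8
(CH₃)₃C–OC(O)CF₃ loses CF₃COO⁻: pKₐ(CF₃COOH) ≈ 0.2
(CH₃)₃C–NH₃⁺ loses NH₃: pKₐ(NH₄⁺) ≈ 9.2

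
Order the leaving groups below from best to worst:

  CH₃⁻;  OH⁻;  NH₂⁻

OH⁻ > NH₂⁻ > CH₃⁻

Rank by basicity of the departing species: weakest base leaves most easily.
OH⁻: pKₐ(H₂O) ≈ 15.7
NH₂⁻: pKₐ(NH₃) ≈ 38
CH₃⁻: pKₐ(CH₄) ≈ 48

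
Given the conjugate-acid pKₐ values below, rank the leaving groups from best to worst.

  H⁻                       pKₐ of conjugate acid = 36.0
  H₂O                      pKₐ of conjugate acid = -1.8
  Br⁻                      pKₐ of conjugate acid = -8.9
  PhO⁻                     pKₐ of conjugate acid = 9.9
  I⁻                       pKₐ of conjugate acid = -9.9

I⁻ > Br⁻ > H₂O > PhO⁻ > H⁻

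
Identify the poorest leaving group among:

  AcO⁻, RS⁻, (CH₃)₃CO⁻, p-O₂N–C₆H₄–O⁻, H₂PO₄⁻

H₂PO₄⁻: pKₐ(H₃PO₄) ≈ 2.1
AcO⁻: pKₐ(CH₃COOH) ≈ 4.8
p-O₂N–C₆H₄–O⁻: pKₐ(p-nitrophenol) ≈ 7.2
RS⁻: pKₐ(RSH (a thiol)) ≈ 10.5
(CH₃)₃CO⁻: pKₐ(t-BuOH) ≈ 18

(CH₃)₃CO⁻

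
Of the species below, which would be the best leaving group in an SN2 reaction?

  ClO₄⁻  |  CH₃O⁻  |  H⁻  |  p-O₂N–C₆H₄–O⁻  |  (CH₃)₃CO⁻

ClO₄⁻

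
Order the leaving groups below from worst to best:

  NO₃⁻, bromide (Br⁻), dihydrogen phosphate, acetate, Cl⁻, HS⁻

bromide (Br⁻): pKₐ(HBr) ≈ -9 — weak base; good leaving group
Cl⁻: pKₐ(HCl) ≈ -7
NO₃⁻: pKₐ(HNO₃) ≈ -1.3 — resonance-delocalised over three oxygens
dihydrogen phosphate: pKₐ(H₃PO₄) ≈ 2.1 — moderate base; biological leaving group after further activation
acetate: pKₐ(CH₃COOH) ≈ 4.8 — resonance-stabilised but still a weak base
HS⁻: pKₐ(H₂S) ≈ 7 — larger and more polarisable than the oxygen analogue
Listed from poorest to best leaving group as asked.

HS⁻ < acetate < dihydrogen phosphate < NO₃⁻ < Cl⁻ < bromide (Br⁻)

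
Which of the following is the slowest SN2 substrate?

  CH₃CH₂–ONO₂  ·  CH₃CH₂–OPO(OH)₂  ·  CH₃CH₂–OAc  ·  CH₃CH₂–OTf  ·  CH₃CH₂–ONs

CH₃CH₂–OAc

Identical carbon frameworks mean the comparison reduces to leaving-group quality.
The more stable X⁻ (or X) is on its own — i.e. the weaker a base it is — the better a leaving group it makes.
CH₃CH₂–OTf loses OTf⁻: pKₐ(CF₃SO₃H (triflic acid)) ≈ -14
CH₃CH₂–ONs loses ONs⁻: pKₐ(p-O₂NC₆H₄SO₃H) ≈ -3.5
CH₃CH₂–ONO₂ loses NO₃⁻: pKₐ(HNO₃) ≈ -1.3
CH₃CH₂–OPO(OH)₂ loses H₂PO₄⁻: pKₐ(H₃PO₄) ≈ 2.1
CH₃CH₂–OAc loses AcO⁻: pKₐ(CH₃COOH) ≈ 4.8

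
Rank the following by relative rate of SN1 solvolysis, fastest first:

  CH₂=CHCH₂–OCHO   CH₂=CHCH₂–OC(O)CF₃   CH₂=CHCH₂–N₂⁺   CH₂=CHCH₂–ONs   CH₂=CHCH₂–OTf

CH₂=CHCH₂–N₂⁺ > CH₂=CHCH₂–OTf > CH₂=CHCH₂–ONs > CH₂=CHCH₂–OC(O)CF₃ > CH₂=CHCH₂–OCHO

With the same alkyl group throughout, only the leaving group differentiates the rates.
Leaving-group ability tracks the stability of the departed species; conjugate-acid pKₐ is the usual yardstick (lower pKₐ → better LG).
CH₂=CHCH₂–N₂⁺ loses N₂: no meaningful conjugate acid; N₂ departs as an exceptionally stable neutral molecule
CH₂=CHCH₂–OTf loses OTf⁻: pKₐ(CF₃SO₃H (triflic acid)) ≈ -14
CH₂=CHCH₂–ONs loses ONs⁻: pKₐ(p-O₂NC₆H₄SO₃H) ≈ -3.5
CH₂=CHCH₂–OC(O)CF₃ loses CF₃COO⁻: pKₐ(CF₃COOH) ≈ 0.2
CH₂=CHCH₂–OCHO loses HCOO⁻: pKₐ(HCOOH) ≈ 3.8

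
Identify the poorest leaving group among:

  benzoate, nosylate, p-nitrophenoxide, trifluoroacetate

nosylate: pKₐ(p-O₂NC₆H₄SO₃H) ≈ -3.5
trifluoroacetate: pKₐ(CF₃COOH) ≈ 0.2
benzoate: pKₐ(C₆H₅COOH) ≈ 4.2
p-nitrophenoxide: pKₐ(p-nitrophenol) ≈ 7.2

p-nitrophenoxide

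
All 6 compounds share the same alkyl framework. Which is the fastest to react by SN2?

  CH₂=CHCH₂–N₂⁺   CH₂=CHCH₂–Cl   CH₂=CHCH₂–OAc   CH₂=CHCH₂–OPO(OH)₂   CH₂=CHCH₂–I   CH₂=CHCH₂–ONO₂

The skeletons are identical, so relative rate is governed entirely by leaving-group ability.
Rank by basicity of the departing species: weakest base leaves most easily.
CH₂=CHCH₂–N₂⁺ loses N₂: no meaningful conjugate acid; N₂ departs as an exceptionally stable neutral molecule
CH₂=CHCH₂–I loses I⁻: pKₐ(HI) ≈ -10
CH₂=CHCH₂–Cl loses Cl⁻: pKₐ(HCl) ≈ -7
CH₂=CHCH₂–ONO₂ loses NO₃⁻: pKₐ(HNO₃) ≈ -1.3
CH₂=CHCH₂–OPO(OH)₂ loses H₂PO₄⁻: pKₐ(H₃PO₄) ≈ 2.1
CH₂=CHCH₂–OAc loses AcO⁻: pKₐ(CH₃COOH) ≈ 4.8

CH₂=CHCH₂–N₂⁺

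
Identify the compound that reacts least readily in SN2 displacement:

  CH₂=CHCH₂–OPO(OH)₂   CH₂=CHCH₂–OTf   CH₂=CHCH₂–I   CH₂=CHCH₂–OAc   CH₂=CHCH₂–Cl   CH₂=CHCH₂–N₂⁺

With the same alkyl group throughout, only the leaving group differentiates the rates.
Rank by basicity of the departing species: weakest base leaves most easily.
CH₂=CHCH₂–N₂⁺ loses N₂: no meaningful conjugate acid; N₂ departs as an exceptionally stable neutral molecule
CH₂=CHCH₂–OTf loses OTf⁻: pKₐ(CF₃SO₃H (triflic acid)) ≈ -14
CH₂=CHCH₂–I loses I⁻: pKₐ(HI) ≈ -10
CH₂=CHCH₂–Cl loses Cl⁻: pKₐ(HCl) ≈ -7
CH₂=CHCH₂–OPO(OH)₂ loses H₂PO₄⁻: pKₐ(H₃PO₄) ≈ 2.1
CH₂=CHCH₂–OAc loses AcO⁻: pKₐ(CH₃COOH) ≈ 4.8

CH₂=CHCH₂–OAc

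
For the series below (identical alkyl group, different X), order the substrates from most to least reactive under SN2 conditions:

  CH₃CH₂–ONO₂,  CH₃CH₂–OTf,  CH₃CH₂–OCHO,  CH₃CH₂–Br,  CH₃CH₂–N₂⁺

CH₃CH₂–N₂⁺ > CH₃CH₂–OTf > CH₃CH₂–Br > CH₃CH₂–ONO₂ > CH₃CH₂–OCHO

The skeletons are identical, so relative rate is governed entirely by leaving-group ability.
Leaving-group ability tracks the stability of the departed species; conjugate-acid pKₐ is the usual yardstick (lower pKₐ → better LG).
CH₃CH₂–N₂⁺ loses N₂: no meaningful conjugate acid; N₂ departs as an exceptionally stable neutral molecule
CH₃CH₂–OTf loses OTf⁻: pKₐ(CF₃SO₃H (triflic acid)) ≈ -14
CH₃CH₂–Br loses Br⁻: pKₐ(HBr) ≈ -9
CH₃CH₂–ONO₂ loses NO₃⁻: pKₐ(HNO₃) ≈ -1.3
CH₃CH₂–OCHO loses HCOO⁻: pKₐ(HCOOH) ≈ 3.8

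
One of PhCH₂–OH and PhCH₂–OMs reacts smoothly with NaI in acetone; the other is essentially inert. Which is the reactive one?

PhCH₂–OMs

From PhCH₂–OH the departing group would be OH⁻ (pKₐ(H₂O) ≈ 15.7). Strong base; essentially never leaves without prior activation.
From PhCH₂–OMs the leaving group is OMs⁻ (pKₐ(CH₃SO₃H (MsOH)) ≈ -1.9). Resonance-delocalised alkanesulfonate.
(In practice PhCH₂–OMs is made from PhCH₂–OH by treatment with MsCl / Et₃N, converting the hydroxyl into a mesylate.)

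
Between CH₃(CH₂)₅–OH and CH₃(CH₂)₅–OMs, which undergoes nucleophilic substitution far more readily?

From CH₃(CH₂)₅–OH the departing group would be OH⁻ (pKₐ(H₂O) ≈ 15.7). Strong base; essentially never leaves without prior activation.
From CH₃(CH₂)₅–OMs the leaving group is OMs⁻ (pKₐ(CH₃SO₃H (MsOH)) ≈ -1.9). Resonance-delocalised alkanesulfonate.
(In practice CH₃(CH₂)₅–OMs is made from CH₃(CH₂)₅–OH by treatment with MsCl / Et₃N, converting the hydroxyl into a mesylate.)

CH₃(CH₂)₅–OMs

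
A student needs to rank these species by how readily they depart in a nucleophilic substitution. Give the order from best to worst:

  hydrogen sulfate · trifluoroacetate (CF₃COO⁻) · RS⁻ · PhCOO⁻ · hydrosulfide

hydrogen sulfate > trifluoroacetate (CF₃COO⁻) > PhCOO⁻ > hydrosulfide > RS⁻

hydrogen sulfate: pKₐ(H₂SO₄) ≈ -3
trifluoroacetate (CF₃COO⁻): pKₐ(CF₃COOH) ≈ 0.2
PhCOO⁻: pKₐ(C₆H₅COOH) ≈ 4.2
hydrosulfide: pKₐ(H₂S) ≈ 7
RS⁻: pKₐ(RSH (a thiol)) ≈ 10.5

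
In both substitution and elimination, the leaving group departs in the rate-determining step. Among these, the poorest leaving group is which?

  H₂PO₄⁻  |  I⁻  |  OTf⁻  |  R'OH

Rank by basicity of the departing species: weakest base leaves most easily.
OTf⁻: pKₐ(CF₃SO₃H (triflic acid)) ≈ -14
I⁻: pKₐ(HI) ≈ -10
R'OH: pKₐ(R'OH₂⁺) ≈ -2.4
H₂PO₄⁻: pKₐ(H₃PO₄) ≈ 2.1

H₂PO₄⁻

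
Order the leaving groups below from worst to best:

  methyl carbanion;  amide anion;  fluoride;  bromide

bromide: pKₐ(HBr) ≈ -9 — weak base; good leaving group
fluoride: pKₐ(HF) ≈ 3.2
amide anion: pKₐ(NH₃) ≈ 38 — extremely strong base; never a leaving group
methyl carbanion: pKₐ(CH₄) ≈ 48 — unstabilised carbanion; the worst conceivable leaving group
Listed from poorest to best leaving group as asked.

methyl carbanion < amide anion < fluoride < bromide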